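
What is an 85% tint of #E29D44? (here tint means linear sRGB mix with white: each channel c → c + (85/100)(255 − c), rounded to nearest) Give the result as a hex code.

#E29D44 is rgb(226, 157, 68).
Lerp each channel 85% toward 255:
  R: 226 + 0.85×(255−226) = 226 + 24.65 = 250.65 → 251
  G: 157 + 83.3 = 240.3 → 240
  B: 68 + 158.95 = 226.95 → 227
rgb(251, 240, 227) = #FBF0E3.

#FBF0E3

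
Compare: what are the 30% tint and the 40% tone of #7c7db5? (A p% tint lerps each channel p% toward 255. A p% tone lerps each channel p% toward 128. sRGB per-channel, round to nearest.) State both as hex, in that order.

#7c7db5 is rgb(124, 125, 181).
30% tint:
  R: 124 + 39.3 = 163.3 → 163
  G: 125 + 39 = 164 → 164
  B: 181 + 22.2 = 203.2 → 203
  → #a3a4cb
40% tone:
  R: 124 + 0.4×(128−124) = 124 + 1.6 = 125.6 → 126
  G: 125 + 1.2 = 126.2 → 126
  B: 181 + 0.4×(128−181) = 181 − 21.2 = 159.8 → 160
  → #7e7ea0

#a3a4cb, #7e7ea0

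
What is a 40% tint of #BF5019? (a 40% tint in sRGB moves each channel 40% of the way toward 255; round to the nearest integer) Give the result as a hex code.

#BF5019 is rgb(191, 80, 25).
Per channel, c → c + 0.4(255 − c):
  R: 191 + 0.4×(255−191) = 191 + 25.6 = 216.6 → 217
  G: 80 + 70 = 150 → 150
  B: 25 + 0.4×(255−25) = 25 + 92 = 117 → 117
rgb(217, 150, 117) = #D99675.

#D99675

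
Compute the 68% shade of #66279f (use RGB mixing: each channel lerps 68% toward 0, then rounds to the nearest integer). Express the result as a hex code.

#66279f is rgb(102, 39, 159).
Lerp each channel 68% toward 0:
  R: 102 + 0.68×(0−102) = 102 − 69.36 = 32.64 → 33
  G: 39 + 0.68×(0−39) = 39 − 26.52 = 12.48 → 12
  B: 159 + 0.68×(0−159) = 159 − 108.12 = 50.88 → 51
rgb(33, 12, 51) = #210c33.

#210c33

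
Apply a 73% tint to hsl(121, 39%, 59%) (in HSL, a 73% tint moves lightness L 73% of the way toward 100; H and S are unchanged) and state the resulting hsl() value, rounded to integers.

L moves 73% from 59 toward 100: 59 + 29.93 = 88.93 → 89.
H and S are unchanged.

hsl(121, 39%, 89%)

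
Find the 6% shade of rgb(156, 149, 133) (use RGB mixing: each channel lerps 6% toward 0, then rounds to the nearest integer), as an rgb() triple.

A 6% shade moves each channel 6% toward 0:
  R: 156 + 0.06×(0−156) = 156 − 9.36 = 146.64 → 147
  G: 149 + 0.06×(0−149) = 149 − 8.94 = 140.06 → 140
  B: 133 + 0.06×(0−133) = 133 − 7.98 = 125.02 → 125

rgb(147, 140, 125)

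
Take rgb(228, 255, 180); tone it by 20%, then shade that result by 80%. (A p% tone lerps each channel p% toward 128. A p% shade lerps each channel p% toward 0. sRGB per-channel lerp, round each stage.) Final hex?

Per channel, c → c + 0.2(128 − c):
  R: 228 + 0.2×(128−228) = 228 − 20 = 208 → 208
  G: 255 + 0.2×(128−255) = 255 − 25.4 = 229.6 → 230
  B: 180 − 10.4 = 169.6 → 170
After the tone: rgb(208, 230, 170) = #D0E6AA.
Lerp each channel 80% toward 0:
  R: 208 + 0.8×(0−208) = 208 − 166.4 = 41.6 → 42
  G: 230 − 184 = 46 → 46
  B: 170 − 136 = 34 → 34
rgb(42, 46, 34) = #2A2E22.

#2A2E22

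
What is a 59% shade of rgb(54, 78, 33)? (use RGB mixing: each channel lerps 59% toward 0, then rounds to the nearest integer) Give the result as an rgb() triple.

Per channel, c → c + 0.59(0 − c):
  R: 54 + 0.59×(0−54) = 54 − 31.86 = 22.14 → 22
  G: 78 + 0.59×(0−78) = 78 − 46.02 = 31.98 → 32
  B: 33 − 19.47 = 13.53 → 14

rgb(22, 32, 14)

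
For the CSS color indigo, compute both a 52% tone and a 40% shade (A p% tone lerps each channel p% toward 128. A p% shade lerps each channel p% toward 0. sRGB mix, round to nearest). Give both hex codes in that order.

CSS indigo is rgb(75, 0, 130).
52% tone:
  R: 75 + 0.52×(128−75) = 75 + 27.56 = 102.56 → 103
  G: 0 + 66.56 = 66.56 → 67
  B: 130 + 0.52×(128−130) = 130 − 1.04 = 128.96 → 129
  → #674381
40% shade:
  R: 75 + 0.4×(0−75) = 75 − 30 = 45 → 45
  G: 0 + 0 = 0 → 0
  B: 130 + 0.4×(0−130) = 130 − 52 = 78 → 78
  → #2D004E

#674381, #2D004E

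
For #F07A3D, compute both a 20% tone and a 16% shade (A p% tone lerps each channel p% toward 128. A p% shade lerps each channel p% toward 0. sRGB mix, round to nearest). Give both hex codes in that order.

#F07A3D is rgb(240, 122, 61).
20% tone:
  R: 240 − 22.4 = 217.6 → 218
  G: 122 + 1.2 = 123.2 → 123
  B: 61 + 0.2×(128−61) = 61 + 13.4 = 74.4 → 74
  → #DA7B4A
16% shade:
  R: 240 − 38.4 = 201.6 → 202
  G: 122 − 19.52 = 102.48 → 102
  B: 61 − 9.76 = 51.24 → 51
  → #CA6633

#DA7B4A, #CA6633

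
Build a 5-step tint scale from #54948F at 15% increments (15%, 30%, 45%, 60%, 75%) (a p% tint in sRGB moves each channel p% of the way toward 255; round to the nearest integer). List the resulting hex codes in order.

#6EA4A0, #87B4B1, #A1C4C1, #BBD4D2, #D4E4E3

#54948F is rgb(84, 148, 143).
15%: (84 + 25.65 = 109.65→110, 148 + 16.05 = 164.05→164, 143 + 16.8 = 159.8→160) → #6EA4A0
30%: (84 + 51.3 = 135.3→135, 148 + 32.1 = 180.1→180, 143 + 33.6 = 176.6→177) → #87B4B1
45%: (84 + 76.95 = 160.95→161, 148 + 48.15 = 196.15→196, 143 + 50.4 = 193.4→193) → #A1C4C1
60%: (84 + 102.6 = 186.6→187, 148 + 64.2 = 212.2→212, 143 + 67.2 = 210.2→210) → #BBD4D2
75%: (84 + 128.25 = 212.25→212, 148 + 80.25 = 228.25→228, 143 + 84 = 227→227) → #D4E4E3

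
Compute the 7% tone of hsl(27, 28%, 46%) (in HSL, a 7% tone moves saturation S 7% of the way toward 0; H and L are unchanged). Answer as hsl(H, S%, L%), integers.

S moves 7% from 28 toward 0: 28 − 1.96 = 26.04 → 26.
H and L are unchanged.

hsl(27, 26%, 46%)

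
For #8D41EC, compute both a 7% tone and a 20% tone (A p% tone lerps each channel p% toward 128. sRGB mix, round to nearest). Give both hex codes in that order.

#8C45E4, #8A4ED6

#8D41EC is rgb(141, 65, 236).
7% tone:
  R: 141 + 0.07×(128−141) = 141 − 0.91 = 140.09 → 140
  G: 65 + 0.07×(128−65) = 65 + 4.41 = 69.41 → 69
  B: 236 + 0.07×(128−236) = 236 − 7.56 = 228.44 → 228
  → #8C45E4
20% tone:
  R: 141 + 0.2×(128−141) = 141 − 2.6 = 138.4 → 138
  G: 65 + 12.6 = 77.6 → 78
  B: 236 − 21.6 = 214.4 → 214
  → #8A4ED6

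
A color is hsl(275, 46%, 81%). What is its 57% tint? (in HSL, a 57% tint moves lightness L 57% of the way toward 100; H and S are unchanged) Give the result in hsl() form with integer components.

hsl(275, 46%, 92%)

L moves 57% from 81 toward 100: 81 + 10.83 = 91.83 → 92.
H and S are unchanged.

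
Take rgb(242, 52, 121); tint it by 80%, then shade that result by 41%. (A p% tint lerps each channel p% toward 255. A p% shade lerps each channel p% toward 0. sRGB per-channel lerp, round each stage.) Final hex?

Per channel, c → c + 0.8(255 − c):
  R: 242 + 0.8×(255−242) = 242 + 10.4 = 252.4 → 252
  G: 52 + 0.8×(255−52) = 52 + 162.4 = 214.4 → 214
  B: 121 + 107.2 = 228.2 → 228
After the tint: rgb(252, 214, 228) = #FCD6E4.
A 41% shade moves each channel 41% toward 0:
  R: 252 − 103.32 = 148.68 → 149
  G: 214 + 0.41×(0−214) = 214 − 87.74 = 126.26 → 126
  B: 228 + 0.41×(0−228) = 228 − 93.48 = 134.52 → 135
rgb(149, 126, 135) = #957E87.

#957E87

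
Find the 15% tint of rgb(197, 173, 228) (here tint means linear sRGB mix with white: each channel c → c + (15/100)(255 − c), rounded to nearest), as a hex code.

Per channel, c → c + 0.15(255 − c):
  R: 197 + 8.7 = 205.7 → 206
  G: 173 + 0.15×(255−173) = 173 + 12.3 = 185.3 → 185
  B: 228 + 4.05 = 232.05 → 232
rgb(206, 185, 232) = #CEB9E8.

#CEB9E8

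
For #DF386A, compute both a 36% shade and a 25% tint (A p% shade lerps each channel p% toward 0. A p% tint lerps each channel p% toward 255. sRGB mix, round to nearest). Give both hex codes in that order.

#8F2444, #E76A8F

#DF386A is rgb(223, 56, 106).
36% shade:
  R: 223 + 0.36×(0−223) = 223 − 80.28 = 142.72 → 143
  G: 56 − 20.16 = 35.84 → 36
  B: 106 + 0.36×(0−106) = 106 − 38.16 = 67.84 → 68
  → #8F2444
25% tint:
  R: 223 + 8 = 231 → 231
  G: 56 + 49.75 = 105.75 → 106
  B: 106 + 0.25×(255−106) = 106 + 37.25 = 143.25 → 143
  → #E76A8F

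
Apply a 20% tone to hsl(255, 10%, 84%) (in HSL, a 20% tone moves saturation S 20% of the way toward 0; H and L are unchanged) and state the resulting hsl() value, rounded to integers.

hsl(255, 8%, 84%)

S moves 20% from 10 toward 0: 10 − 2 = 8 → 8.
H and L are unchanged.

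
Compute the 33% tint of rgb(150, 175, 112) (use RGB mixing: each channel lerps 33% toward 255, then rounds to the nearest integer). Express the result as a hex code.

Per channel, c → c + 0.33(255 − c):
  R: 150 + 34.65 = 184.65 → 185
  G: 175 + 0.33×(255−175) = 175 + 26.4 = 201.4 → 201
  B: 112 + 47.19 = 159.19 → 159
rgb(185, 201, 159) = #B9C99F.

#B9C99F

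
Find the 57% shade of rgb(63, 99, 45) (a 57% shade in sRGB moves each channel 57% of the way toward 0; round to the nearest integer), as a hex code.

Per channel, c → c + 0.57(0 − c):
  R: 63 + 0.57×(0−63) = 63 − 35.91 = 27.09 → 27
  G: 99 + 0.57×(0−99) = 99 − 56.43 = 42.57 → 43
  B: 45 + 0.57×(0−45) = 45 − 25.65 = 19.35 → 19
rgb(27, 43, 19) = #1B2B13.

#1B2B13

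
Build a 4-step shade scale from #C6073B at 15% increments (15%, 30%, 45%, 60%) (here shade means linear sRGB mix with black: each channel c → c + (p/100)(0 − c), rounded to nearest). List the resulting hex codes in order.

#A80632, #8B0529, #6D0420, #4F0318

#C6073B is rgb(198, 7, 59).
15%: (198 − 29.7 = 168.3→168, 7 − 1.05 = 5.95→6, 59 − 8.85 = 50.15→50) → #A80632
30%: (198 − 59.4 = 138.6→139, 7 − 2.1 = 4.9→5, 59 − 17.7 = 41.3→41) → #8B0529
45%: (198 − 89.1 = 108.9→109, 7 − 3.15 = 3.85→4, 59 − 26.55 = 32.45→32) → #6D0420
60%: (198 − 118.8 = 79.2→79, 7 − 4.2 = 2.8→3, 59 − 35.4 = 23.6→24) → #4F0318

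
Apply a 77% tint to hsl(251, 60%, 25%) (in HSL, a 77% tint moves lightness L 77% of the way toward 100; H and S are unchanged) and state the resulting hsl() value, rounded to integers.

hsl(251, 60%, 83%)

L moves 77% from 25 toward 100: 25 + 57.75 = 82.75 → 83.
H and S are unchanged.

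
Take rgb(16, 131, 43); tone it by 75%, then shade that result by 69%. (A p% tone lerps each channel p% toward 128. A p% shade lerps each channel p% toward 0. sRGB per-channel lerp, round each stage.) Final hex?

#1f2821

Lerp each channel 75% toward 128:
  R: 16 + 0.75×(128−16) = 16 + 84 = 100 → 100
  G: 131 + 0.75×(128−131) = 131 − 2.25 = 128.75 → 129
  B: 43 + 0.75×(128−43) = 43 + 63.75 = 106.75 → 107
After the tone: rgb(100, 129, 107) = #64816b.
A 69% shade moves each channel 69% toward 0:
  R: 100 + 0.69×(0−100) = 100 − 69 = 31 → 31
  G: 129 − 89.01 = 39.99 → 40
  B: 107 + 0.69×(0−107) = 107 − 73.83 = 33.17 → 33
rgb(31, 40, 33) = #1f2821.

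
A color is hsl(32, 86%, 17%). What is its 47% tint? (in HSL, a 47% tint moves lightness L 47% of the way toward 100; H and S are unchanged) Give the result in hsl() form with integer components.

L moves 47% from 17 toward 100: 17 + 39.01 = 56.01 → 56.
H and S are unchanged.

hsl(32, 86%, 56%)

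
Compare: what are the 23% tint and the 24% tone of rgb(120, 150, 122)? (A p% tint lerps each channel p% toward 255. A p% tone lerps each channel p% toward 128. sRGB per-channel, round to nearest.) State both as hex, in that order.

#97AE99, #7A917B

23% tint:
  R: 120 + 31.05 = 151.05 → 151
  G: 150 + 0.23×(255−150) = 150 + 24.15 = 174.15 → 174
  B: 122 + 0.23×(255−122) = 122 + 30.59 = 152.59 → 153
  → #97AE99
24% tone:
  R: 120 + 0.24×(128−120) = 120 + 1.92 = 121.92 → 122
  G: 150 + 0.24×(128−150) = 150 − 5.28 = 144.72 → 145
  B: 122 + 0.24×(128−122) = 122 + 1.44 = 123.44 → 123
  → #7A917B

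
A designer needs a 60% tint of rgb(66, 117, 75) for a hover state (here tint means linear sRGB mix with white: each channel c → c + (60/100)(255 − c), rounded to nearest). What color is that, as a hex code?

#B3C8B7

A 60% tint moves each channel 60% toward 255:
  R: 66 + 0.6×(255−66) = 66 + 113.4 = 179.4 → 179
  G: 117 + 82.8 = 199.8 → 200
  B: 75 + 0.6×(255−75) = 75 + 108 = 183 → 183
rgb(179, 200, 183) = #B3C8B7.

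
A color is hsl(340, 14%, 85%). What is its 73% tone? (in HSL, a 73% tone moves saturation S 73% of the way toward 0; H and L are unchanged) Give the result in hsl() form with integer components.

S moves 73% from 14 toward 0: 14 − 10.22 = 3.78 → 4.
H and L are unchanged.

hsl(340, 4%, 85%)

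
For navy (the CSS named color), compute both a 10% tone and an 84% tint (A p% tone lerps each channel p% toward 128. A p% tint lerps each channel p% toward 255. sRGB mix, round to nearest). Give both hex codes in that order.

#0D0D80, #D6D6EB

CSS navy is rgb(0, 0, 128).
10% tone:
  R: 0 + 12.8 = 12.8 → 13
  G: 0 + 0.1×(128−0) = 0 + 12.8 = 12.8 → 13
  B: 128 + 0.1×(128−128) = 128 + 0 = 128 → 128
  → #0D0D80
84% tint:
  R: 0 + 0.84×(255−0) = 0 + 214.2 = 214.2 → 214
  G: 0 + 0.84×(255−0) = 0 + 214.2 = 214.2 → 214
  B: 128 + 0.84×(255−128) = 128 + 106.68 = 234.68 → 235
  → #D6D6EB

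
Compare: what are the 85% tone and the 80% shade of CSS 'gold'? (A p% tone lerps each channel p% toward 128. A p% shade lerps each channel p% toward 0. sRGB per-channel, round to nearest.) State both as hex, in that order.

CSS gold is rgb(255, 215, 0).
85% tone:
  R: 255 + 0.85×(128−255) = 255 − 107.95 = 147.05 → 147
  G: 215 + 0.85×(128−215) = 215 − 73.95 = 141.05 → 141
  B: 0 + 108.8 = 108.8 → 109
  → #938D6D
80% shade:
  R: 255 − 204 = 51 → 51
  G: 215 − 172 = 43 → 43
  B: 0 + 0.8×(0−0) = 0 + 0 = 0 → 0
  → #332B00

#938D6D, #332B00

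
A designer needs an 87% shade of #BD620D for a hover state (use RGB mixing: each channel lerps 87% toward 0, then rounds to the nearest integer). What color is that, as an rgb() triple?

rgb(25, 13, 2)

#BD620D is rgb(189, 98, 13).
Lerp each channel 87% toward 0:
  R: 189 − 164.43 = 24.57 → 25
  G: 98 − 85.26 = 12.74 → 13
  B: 13 + 0.87×(0−13) = 13 − 11.31 = 1.69 → 2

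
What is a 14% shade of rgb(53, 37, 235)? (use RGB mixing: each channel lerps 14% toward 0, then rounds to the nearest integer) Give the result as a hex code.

#2E20CA

A 14% shade moves each channel 14% toward 0:
  R: 53 − 7.42 = 45.58 → 46
  G: 37 − 5.18 = 31.82 → 32
  B: 235 − 32.9 = 202.1 → 202
rgb(46, 32, 202) = #2E20CA.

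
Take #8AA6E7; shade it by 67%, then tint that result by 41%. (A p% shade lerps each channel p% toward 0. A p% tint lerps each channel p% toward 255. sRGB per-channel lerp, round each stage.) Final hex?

#848995

#8AA6E7 is rgb(138, 166, 231).
Lerp each channel 67% toward 0:
  R: 138 + 0.67×(0−138) = 138 − 92.46 = 45.54 → 46
  G: 166 + 0.67×(0−166) = 166 − 111.22 = 54.78 → 55
  B: 231 − 154.77 = 76.23 → 76
After the shade: rgb(46, 55, 76) = #2E374C.
Per channel, c → c + 0.41(255 − c):
  R: 46 + 0.41×(255−46) = 46 + 85.69 = 131.69 → 132
  G: 55 + 82 = 137 → 137
  B: 76 + 73.39 = 149.39 → 149
rgb(132, 137, 149) = #848995.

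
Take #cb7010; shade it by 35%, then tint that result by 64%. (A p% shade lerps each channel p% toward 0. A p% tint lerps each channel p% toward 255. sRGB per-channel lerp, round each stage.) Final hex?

#cb7010 is rgb(203, 112, 16).
Per channel, c → c + 0.35(0 − c):
  R: 203 + 0.35×(0−203) = 203 − 71.05 = 131.95 → 132
  G: 112 + 0.35×(0−112) = 112 − 39.2 = 72.8 → 73
  B: 16 + 0.35×(0−16) = 16 − 5.6 = 10.4 → 10
After the shade: rgb(132, 73, 10) = #84490a.
Lerp each channel 64% toward 255:
  R: 132 + 0.64×(255−132) = 132 + 78.72 = 210.72 → 211
  G: 73 + 0.64×(255−73) = 73 + 116.48 = 189.48 → 189
  B: 10 + 156.8 = 166.8 → 167
rgb(211, 189, 167) = #d3bda7.

#d3bda7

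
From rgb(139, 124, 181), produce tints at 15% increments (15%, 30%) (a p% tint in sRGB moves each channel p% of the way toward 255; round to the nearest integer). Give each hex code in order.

15%: (139 + 17.4 = 156.4→156, 124 + 19.65 = 143.65→144, 181 + 11.1 = 192.1→192) → #9C90C0
30%: (139 + 34.8 = 173.8→174, 124 + 39.3 = 163.3→163, 181 + 22.2 = 203.2→203) → #AEA3CB

#9C90C0, #AEA3CB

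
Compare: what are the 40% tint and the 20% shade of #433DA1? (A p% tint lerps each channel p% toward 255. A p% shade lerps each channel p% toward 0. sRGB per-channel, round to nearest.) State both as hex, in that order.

#433DA1 is rgb(67, 61, 161).
40% tint:
  R: 67 + 0.4×(255−67) = 67 + 75.2 = 142.2 → 142
  G: 61 + 0.4×(255−61) = 61 + 77.6 = 138.6 → 139
  B: 161 + 37.6 = 198.6 → 199
  → #8E8BC7
20% shade:
  R: 67 + 0.2×(0−67) = 67 − 13.4 = 53.6 → 54
  G: 61 − 12.2 = 48.8 → 49
  B: 161 − 32.2 = 128.8 → 129
  → #363181

#8E8BC7, #363181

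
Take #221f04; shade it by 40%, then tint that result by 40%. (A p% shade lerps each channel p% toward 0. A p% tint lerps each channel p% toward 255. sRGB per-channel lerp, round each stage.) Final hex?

#727167

#221f04 is rgb(34, 31, 4).
Per channel, c → c + 0.4(0 − c):
  R: 34 + 0.4×(0−34) = 34 − 13.6 = 20.4 → 20
  G: 31 + 0.4×(0−31) = 31 − 12.4 = 18.6 → 19
  B: 4 − 1.6 = 2.4 → 2
After the shade: rgb(20, 19, 2) = #141302.
Per channel, c → c + 0.4(255 − c):
  R: 20 + 94 = 114 → 114
  G: 19 + 0.4×(255−19) = 19 + 94.4 = 113.4 → 113
  B: 2 + 0.4×(255−2) = 2 + 101.2 = 103.2 → 103
rgb(114, 113, 103) = #727167.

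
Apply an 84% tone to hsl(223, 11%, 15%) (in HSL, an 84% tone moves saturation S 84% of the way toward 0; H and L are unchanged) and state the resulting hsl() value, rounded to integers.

S moves 84% from 11 toward 0: 11 − 9.24 = 1.76 → 2.
H and L are unchanged.

hsl(223, 2%, 15%)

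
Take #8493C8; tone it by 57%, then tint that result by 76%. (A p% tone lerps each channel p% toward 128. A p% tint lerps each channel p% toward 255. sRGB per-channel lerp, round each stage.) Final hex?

#8493C8 is rgb(132, 147, 200).
Per channel, c → c + 0.57(128 − c):
  R: 132 + 0.57×(128−132) = 132 − 2.28 = 129.72 → 130
  G: 147 − 10.83 = 136.17 → 136
  B: 200 + 0.57×(128−200) = 200 − 41.04 = 158.96 → 159
After the tone: rgb(130, 136, 159) = #82889F.
Lerp each channel 76% toward 255:
  R: 130 + 0.76×(255−130) = 130 + 95 = 225 → 225
  G: 136 + 0.76×(255−136) = 136 + 90.44 = 226.44 → 226
  B: 159 + 0.76×(255−159) = 159 + 72.96 = 231.96 → 232
rgb(225, 226, 232) = #E1E2E8.

#E1E2E8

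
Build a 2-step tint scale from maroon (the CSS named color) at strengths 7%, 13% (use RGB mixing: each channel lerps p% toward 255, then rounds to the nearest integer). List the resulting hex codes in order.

#891212, #912121

CSS maroon is rgb(128, 0, 0).
7%: (128 + 8.89 = 136.89→137, 0 + 17.85 = 17.85→18, 0 + 17.85 = 17.85→18) → #891212
13%: (128 + 16.51 = 144.51→145, 0 + 33.15 = 33.15→33, 0 + 33.15 = 33.15→33) → #912121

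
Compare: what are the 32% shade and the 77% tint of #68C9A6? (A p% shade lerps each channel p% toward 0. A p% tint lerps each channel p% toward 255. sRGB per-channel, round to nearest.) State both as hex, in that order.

#68C9A6 is rgb(104, 201, 166).
32% shade:
  R: 104 + 0.32×(0−104) = 104 − 33.28 = 70.72 → 71
  G: 201 + 0.32×(0−201) = 201 − 64.32 = 136.68 → 137
  B: 166 − 53.12 = 112.88 → 113
  → #478971
77% tint:
  R: 104 + 0.77×(255−104) = 104 + 116.27 = 220.27 → 220
  G: 201 + 41.58 = 242.58 → 243
  B: 166 + 68.53 = 234.53 → 235
  → #DCF3EB

#478971, #DCF3EB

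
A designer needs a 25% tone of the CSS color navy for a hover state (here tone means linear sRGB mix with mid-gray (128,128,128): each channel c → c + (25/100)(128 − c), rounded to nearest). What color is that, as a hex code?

CSS navy is rgb(0, 0, 128).
Per channel, c → c + 0.25(128 − c):
  R: 0 + 32 = 32 → 32
  G: 0 + 32 = 32 → 32
  B: 128 + 0.25×(128−128) = 128 + 0 = 128 → 128
rgb(32, 32, 128) = #202080.

#202080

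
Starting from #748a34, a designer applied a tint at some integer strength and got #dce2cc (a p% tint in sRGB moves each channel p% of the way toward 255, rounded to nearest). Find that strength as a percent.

#748a34 is rgb(116, 138, 52); #dce2cc is rgb(220, 226, 204).
On the B channel (widest range): 204 ≈ 52 + (p/100)(255 − 52), so p ≈ 100×(204 − 52)/(255 − 52) = 15200/203 = 74.88.
p = 75 reproduces all three channels after rounding.

75%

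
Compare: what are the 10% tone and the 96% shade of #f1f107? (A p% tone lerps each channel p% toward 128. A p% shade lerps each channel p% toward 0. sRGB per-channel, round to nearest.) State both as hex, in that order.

#f1f107 is rgb(241, 241, 7).
10% tone:
  R: 241 − 11.3 = 229.7 → 230
  G: 241 − 11.3 = 229.7 → 230
  B: 7 + 0.1×(128−7) = 7 + 12.1 = 19.1 → 19
  → #e6e613
96% shade:
  R: 241 + 0.96×(0−241) = 241 − 231.36 = 9.64 → 10
  G: 241 + 0.96×(0−241) = 241 − 231.36 = 9.64 → 10
  B: 7 − 6.72 = 0.28 → 0
  → #0a0a00

#e6e613, #0a0a00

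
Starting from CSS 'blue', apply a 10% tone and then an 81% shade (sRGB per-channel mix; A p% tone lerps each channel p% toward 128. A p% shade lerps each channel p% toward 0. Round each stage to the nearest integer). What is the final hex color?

#02022E

CSS blue is rgb(0, 0, 255).
Lerp each channel 10% toward 128:
  R: 0 + 12.8 = 12.8 → 13
  G: 0 + 12.8 = 12.8 → 13
  B: 255 + 0.1×(128−255) = 255 − 12.7 = 242.3 → 242
After the tone: rgb(13, 13, 242) = #0D0DF2.
Per channel, c → c + 0.81(0 − c):
  R: 13 − 10.53 = 2.47 → 2
  G: 13 − 10.53 = 2.47 → 2
  B: 242 + 0.81×(0−242) = 242 − 196.02 = 45.98 → 46
rgb(2, 2, 46) = #02022E.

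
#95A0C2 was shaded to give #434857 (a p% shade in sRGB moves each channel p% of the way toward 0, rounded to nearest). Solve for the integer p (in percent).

55%

#95A0C2 is rgb(149, 160, 194); #434857 is rgb(67, 72, 87).
On the B channel (widest range): 87 ≈ 194 + (p/100)(0 − 194), so p ≈ 100×(87 − 194)/(0 − 194) = -10700/-194 = 55.15.
p = 55 reproduces all three channels after rounding.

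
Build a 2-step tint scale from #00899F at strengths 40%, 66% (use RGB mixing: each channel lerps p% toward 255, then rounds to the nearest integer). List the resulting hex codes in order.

#66B8C5, #A8D7DE

#00899F is rgb(0, 137, 159).
40%: (0 + 102 = 102→102, 137 + 47.2 = 184.2→184, 159 + 38.4 = 197.4→197) → #66B8C5
66%: (0 + 168.3 = 168.3→168, 137 + 77.88 = 214.88→215, 159 + 63.36 = 222.36→222) → #A8D7DE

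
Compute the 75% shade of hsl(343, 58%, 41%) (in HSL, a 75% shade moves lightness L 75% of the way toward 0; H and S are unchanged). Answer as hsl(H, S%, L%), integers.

hsl(343, 58%, 10%)

L moves 75% from 41 toward 0: 41 − 30.75 = 10.25 → 10.
H and S are unchanged.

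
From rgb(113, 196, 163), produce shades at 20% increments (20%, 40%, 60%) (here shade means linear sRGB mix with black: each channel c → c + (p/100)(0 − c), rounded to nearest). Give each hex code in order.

20%: (113 − 22.6 = 90.4→90, 196 − 39.2 = 156.8→157, 163 − 32.6 = 130.4→130) → #5A9D82
40%: (113 − 45.2 = 67.8→68, 196 − 78.4 = 117.6→118, 163 − 65.2 = 97.8→98) → #447662
60%: (113 − 67.8 = 45.2→45, 196 − 117.6 = 78.4→78, 163 − 97.8 = 65.2→65) → #2D4E41

#5A9D82, #447662, #2D4E41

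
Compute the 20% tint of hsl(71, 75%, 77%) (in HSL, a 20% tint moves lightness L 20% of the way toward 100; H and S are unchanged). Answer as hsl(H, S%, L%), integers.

hsl(71, 75%, 82%)

L moves 20% from 77 toward 100: 77 + 4.6 = 81.6 → 82.
H and S are unchanged.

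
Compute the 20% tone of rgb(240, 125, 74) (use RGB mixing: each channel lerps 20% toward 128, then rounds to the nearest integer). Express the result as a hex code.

#DA7E55

Lerp each channel 20% toward 128:
  R: 240 + 0.2×(128−240) = 240 − 22.4 = 217.6 → 218
  G: 125 + 0.6 = 125.6 → 126
  B: 74 + 0.2×(128−74) = 74 + 10.8 = 84.8 → 85
rgb(218, 126, 85) = #DA7E55.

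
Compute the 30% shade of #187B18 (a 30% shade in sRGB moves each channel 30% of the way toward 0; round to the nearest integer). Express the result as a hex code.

#187B18 is rgb(24, 123, 24).
Per channel, c → c + 0.3(0 − c):
  R: 24 − 7.2 = 16.8 → 17
  G: 123 + 0.3×(0−123) = 123 − 36.9 = 86.1 → 86
  B: 24 + 0.3×(0−24) = 24 − 7.2 = 16.8 → 17
rgb(17, 86, 17) = #115611.

#115611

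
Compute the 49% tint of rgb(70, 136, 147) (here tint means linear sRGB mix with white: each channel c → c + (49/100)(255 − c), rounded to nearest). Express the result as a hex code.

#A1C2C8

Lerp each channel 49% toward 255:
  R: 70 + 90.65 = 160.65 → 161
  G: 136 + 0.49×(255−136) = 136 + 58.31 = 194.31 → 194
  B: 147 + 0.49×(255−147) = 147 + 52.92 = 199.92 → 200
rgb(161, 194, 200) = #A1C2C8.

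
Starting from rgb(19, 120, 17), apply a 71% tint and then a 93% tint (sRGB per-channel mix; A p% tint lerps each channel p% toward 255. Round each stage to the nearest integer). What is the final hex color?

#fafcfa

A 71% tint moves each channel 71% toward 255:
  R: 19 + 167.56 = 186.56 → 187
  G: 120 + 95.85 = 215.85 → 216
  B: 17 + 168.98 = 185.98 → 186
After the tint: rgb(187, 216, 186) = #bbd8ba.
Lerp each channel 93% toward 255:
  R: 187 + 0.93×(255−187) = 187 + 63.24 = 250.24 → 250
  G: 216 + 0.93×(255−216) = 216 + 36.27 = 252.27 → 252
  B: 186 + 64.17 = 250.17 → 250
rgb(250, 252, 250) = #fafcfa.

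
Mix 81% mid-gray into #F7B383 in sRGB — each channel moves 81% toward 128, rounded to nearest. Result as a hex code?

#978A81

#F7B383 is rgb(247, 179, 131).
An 81% tone moves each channel 81% toward 128:
  R: 247 − 96.39 = 150.61 → 151
  G: 179 + 0.81×(128−179) = 179 − 41.31 = 137.69 → 138
  B: 131 + 0.81×(128−131) = 131 − 2.43 = 128.57 → 129
rgb(151, 138, 129) = #978A81.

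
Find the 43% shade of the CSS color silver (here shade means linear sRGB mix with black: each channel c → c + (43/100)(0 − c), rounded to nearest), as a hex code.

#6d6d6d

CSS silver is rgb(192, 192, 192).
Lerp each channel 43% toward 0:
  R: 192 − 82.56 = 109.44 → 109
  G: 192 + 0.43×(0−192) = 192 − 82.56 = 109.44 → 109
  B: 192 − 82.56 = 109.44 → 109
rgb(109, 109, 109) = #6d6d6d.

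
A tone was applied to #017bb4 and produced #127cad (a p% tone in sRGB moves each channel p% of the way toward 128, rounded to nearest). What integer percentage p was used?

#017bb4 is rgb(1, 123, 180); #127cad is rgb(18, 124, 173).
On the R channel (widest range): 18 ≈ 1 + (p/100)(128 − 1), so p ≈ 100×(18 − 1)/(128 − 1) = 1700/127 = 13.39.
p = 13 reproduces all three channels after rounding.

13%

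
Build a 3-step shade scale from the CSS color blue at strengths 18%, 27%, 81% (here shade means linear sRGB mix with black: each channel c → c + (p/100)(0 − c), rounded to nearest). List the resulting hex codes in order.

#0000d1, #0000ba, #000030

CSS blue is rgb(0, 0, 255).
18%: (0→0, 0→0, 255 − 45.9 = 209.1→209) → #0000d1
27%: (0→0, 0→0, 255 − 68.85 = 186.15→186) → #0000ba
81%: (0→0, 0→0, 255 − 206.55 = 48.45→48) → #000030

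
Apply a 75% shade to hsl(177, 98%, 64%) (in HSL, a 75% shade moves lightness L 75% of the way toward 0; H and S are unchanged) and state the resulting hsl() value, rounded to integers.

L moves 75% from 64 toward 0: 64 − 48 = 16 → 16.
H and S are unchanged.

hsl(177, 98%, 16%)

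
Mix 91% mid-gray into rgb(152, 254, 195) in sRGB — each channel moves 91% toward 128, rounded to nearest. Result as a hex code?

Per channel, c → c + 0.91(128 − c):
  R: 152 − 21.84 = 130.16 → 130
  G: 254 + 0.91×(128−254) = 254 − 114.66 = 139.34 → 139
  B: 195 + 0.91×(128−195) = 195 − 60.97 = 134.03 → 134
rgb(130, 139, 134) = #828B86.

#828B86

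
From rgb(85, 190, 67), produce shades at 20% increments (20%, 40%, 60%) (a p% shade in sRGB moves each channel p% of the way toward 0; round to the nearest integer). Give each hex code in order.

#449836, #337228, #224C1B

20%: (85 − 17 = 68→68, 190 − 38 = 152→152, 67 − 13.4 = 53.6→54) → #449836
40%: (85 − 34 = 51→51, 190 − 76 = 114→114, 67 − 26.8 = 40.2→40) → #337228
60%: (85 − 51 = 34→34, 190 − 114 = 76→76, 67 − 40.2 = 26.8→27) → #224C1B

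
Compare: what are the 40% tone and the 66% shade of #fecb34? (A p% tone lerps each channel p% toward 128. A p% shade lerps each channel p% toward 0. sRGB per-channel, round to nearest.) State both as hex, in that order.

#ccad52, #564512

#fecb34 is rgb(254, 203, 52).
40% tone:
  R: 254 + 0.4×(128−254) = 254 − 50.4 = 203.6 → 204
  G: 203 − 30 = 173 → 173
  B: 52 + 30.4 = 82.4 → 82
  → #ccad52
66% shade:
  R: 254 + 0.66×(0−254) = 254 − 167.64 = 86.36 → 86
  G: 203 − 133.98 = 69.02 → 69
  B: 52 − 34.32 = 17.68 → 18
  → #564512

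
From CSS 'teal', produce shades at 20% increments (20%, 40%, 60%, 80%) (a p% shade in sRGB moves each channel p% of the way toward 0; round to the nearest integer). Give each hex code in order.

CSS teal is rgb(0, 128, 128).
20%: (0→0, 128 − 25.6 = 102.4→102, 128 − 25.6 = 102.4→102) → #006666
40%: (0→0, 128 − 51.2 = 76.8→77, 128 − 51.2 = 76.8→77) → #004d4d
60%: (0→0, 128 − 76.8 = 51.2→51, 128 − 76.8 = 51.2→51) → #003333
80%: (0→0, 128 − 102.4 = 25.6→26, 128 − 102.4 = 25.6→26) → #001a1a

#006666, #004d4d, #003333, #001a1a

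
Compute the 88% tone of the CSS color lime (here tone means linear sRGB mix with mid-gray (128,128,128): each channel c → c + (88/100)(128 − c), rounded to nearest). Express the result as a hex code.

CSS lime is rgb(0, 255, 0).
Per channel, c → c + 0.88(128 − c):
  R: 0 + 0.88×(128−0) = 0 + 112.64 = 112.64 → 113
  G: 255 + 0.88×(128−255) = 255 − 111.76 = 143.24 → 143
  B: 0 + 112.64 = 112.64 → 113
rgb(113, 143, 113) = #718F71.

#718F71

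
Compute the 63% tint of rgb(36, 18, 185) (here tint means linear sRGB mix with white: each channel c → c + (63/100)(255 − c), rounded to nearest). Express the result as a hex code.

Lerp each channel 63% toward 255:
  R: 36 + 137.97 = 173.97 → 174
  G: 18 + 0.63×(255−18) = 18 + 149.31 = 167.31 → 167
  B: 185 + 44.1 = 229.1 → 229
rgb(174, 167, 229) = #AEA7E5.

#AEA7E5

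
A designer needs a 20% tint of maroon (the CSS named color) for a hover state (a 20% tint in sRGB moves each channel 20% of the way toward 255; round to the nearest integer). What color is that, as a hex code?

CSS maroon is rgb(128, 0, 0).
A 20% tint moves each channel 20% toward 255:
  R: 128 + 25.4 = 153.4 → 153
  G: 0 + 0.2×(255−0) = 0 + 51 = 51 → 51
  B: 0 + 0.2×(255−0) = 0 + 51 = 51 → 51
rgb(153, 51, 51) = #993333.

#993333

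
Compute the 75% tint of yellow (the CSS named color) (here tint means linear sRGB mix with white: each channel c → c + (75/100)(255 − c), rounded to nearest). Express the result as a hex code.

#ffffbf

CSS yellow is rgb(255, 255, 0).
A 75% tint moves each channel 75% toward 255:
  R: 255 + 0 = 255 → 255
  G: 255 + 0.75×(255−255) = 255 + 0 = 255 → 255
  B: 0 + 191.25 = 191.25 → 191
rgb(255, 255, 191) = #ffffbf.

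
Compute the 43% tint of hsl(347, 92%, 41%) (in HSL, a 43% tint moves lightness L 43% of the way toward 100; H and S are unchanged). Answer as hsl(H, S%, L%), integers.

hsl(347, 92%, 66%)

L moves 43% from 41 toward 100: 41 + 25.37 = 66.37 → 66.
H and S are unchanged.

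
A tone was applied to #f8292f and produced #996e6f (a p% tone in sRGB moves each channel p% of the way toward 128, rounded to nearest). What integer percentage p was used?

79%

#f8292f is rgb(248, 41, 47); #996e6f is rgb(153, 110, 111).
On the R channel (widest range): 153 ≈ 248 + (p/100)(128 − 248), so p ≈ 100×(153 − 248)/(128 − 248) = -9500/-120 = 79.17.
p = 79 reproduces all three channels after rounding.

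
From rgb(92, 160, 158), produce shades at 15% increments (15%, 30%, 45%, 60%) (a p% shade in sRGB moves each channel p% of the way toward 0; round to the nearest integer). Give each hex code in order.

15%: (92 − 13.8 = 78.2→78, 160 − 24 = 136→136, 158 − 23.7 = 134.3→134) → #4e8886
30%: (92 − 27.6 = 64.4→64, 160 − 48 = 112→112, 158 − 47.4 = 110.6→111) → #40706f
45%: (92 − 41.4 = 50.6→51, 160 − 72 = 88→88, 158 − 71.1 = 86.9→87) → #335857
60%: (92 − 55.2 = 36.8→37, 160 − 96 = 64→64, 158 − 94.8 = 63.2→63) → #25403f

#4e8886, #40706f, #335857, #25403f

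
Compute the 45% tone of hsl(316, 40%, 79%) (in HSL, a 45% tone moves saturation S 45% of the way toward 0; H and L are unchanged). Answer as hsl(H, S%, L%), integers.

hsl(316, 22%, 79%)

S moves 45% from 40 toward 0: 40 − 18 = 22 → 22.
H and L are unchanged.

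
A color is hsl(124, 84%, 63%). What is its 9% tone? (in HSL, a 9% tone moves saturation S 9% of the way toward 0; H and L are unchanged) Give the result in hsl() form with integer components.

S moves 9% from 84 toward 0: 84 − 7.56 = 76.44 → 76.
H and L are unchanged.

hsl(124, 76%, 63%)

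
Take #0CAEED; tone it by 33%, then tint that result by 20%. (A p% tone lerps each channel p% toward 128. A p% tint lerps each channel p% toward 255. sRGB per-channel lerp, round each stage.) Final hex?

#5BB2D4

#0CAEED is rgb(12, 174, 237).
Lerp each channel 33% toward 128:
  R: 12 + 0.33×(128−12) = 12 + 38.28 = 50.28 → 50
  G: 174 + 0.33×(128−174) = 174 − 15.18 = 158.82 → 159
  B: 237 − 35.97 = 201.03 → 201
After the tone: rgb(50, 159, 201) = #329FC9.
Lerp each channel 20% toward 255:
  R: 50 + 0.2×(255−50) = 50 + 41 = 91 → 91
  G: 159 + 19.2 = 178.2 → 178
  B: 201 + 0.2×(255−201) = 201 + 10.8 = 211.8 → 212
rgb(91, 178, 212) = #5BB2D4.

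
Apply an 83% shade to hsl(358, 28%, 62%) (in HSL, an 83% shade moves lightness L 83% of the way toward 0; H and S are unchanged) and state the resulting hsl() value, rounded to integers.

hsl(358, 28%, 11%)

L moves 83% from 62 toward 0: 62 − 51.46 = 10.54 → 11.
H and S are unchanged.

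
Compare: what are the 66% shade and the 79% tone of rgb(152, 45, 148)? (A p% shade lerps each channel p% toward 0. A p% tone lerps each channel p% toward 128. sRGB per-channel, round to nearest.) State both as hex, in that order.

#340F32, #856F84

66% shade:
  R: 152 + 0.66×(0−152) = 152 − 100.32 = 51.68 → 52
  G: 45 − 29.7 = 15.3 → 15
  B: 148 + 0.66×(0−148) = 148 − 97.68 = 50.32 → 50
  → #340F32
79% tone:
  R: 152 + 0.79×(128−152) = 152 − 18.96 = 133.04 → 133
  G: 45 + 65.57 = 110.57 → 111
  B: 148 − 15.8 = 132.2 → 132
  → #856F84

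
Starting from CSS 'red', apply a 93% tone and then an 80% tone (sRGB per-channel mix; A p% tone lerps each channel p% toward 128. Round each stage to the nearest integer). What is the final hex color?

#827E7E

CSS red is rgb(255, 0, 0).
Lerp each channel 93% toward 128:
  R: 255 − 118.11 = 136.89 → 137
  G: 0 + 119.04 = 119.04 → 119
  B: 0 + 0.93×(128−0) = 0 + 119.04 = 119.04 → 119
After the tone: rgb(137, 119, 119) = #897777.
Per channel, c → c + 0.8(128 − c):
  R: 137 + 0.8×(128−137) = 137 − 7.2 = 129.8 → 130
  G: 119 + 0.8×(128−119) = 119 + 7.2 = 126.2 → 126
  B: 119 + 0.8×(128−119) = 119 + 7.2 = 126.2 → 126
rgb(130, 126, 126) = #827E7E.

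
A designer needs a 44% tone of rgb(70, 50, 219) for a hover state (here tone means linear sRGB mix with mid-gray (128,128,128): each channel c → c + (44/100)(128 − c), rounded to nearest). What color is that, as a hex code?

#6054B3

A 44% tone moves each channel 44% toward 128:
  R: 70 + 25.52 = 95.52 → 96
  G: 50 + 34.32 = 84.32 → 84
  B: 219 − 40.04 = 178.96 → 179
rgb(96, 84, 179) = #6054B3.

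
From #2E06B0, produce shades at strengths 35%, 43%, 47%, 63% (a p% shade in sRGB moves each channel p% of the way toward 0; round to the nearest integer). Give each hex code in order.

#2E06B0 is rgb(46, 6, 176).
35%: (46 − 16.1 = 29.9→30, 6 − 2.1 = 3.9→4, 176 − 61.6 = 114.4→114) → #1E0472
43%: (46 − 19.78 = 26.22→26, 6 − 2.58 = 3.42→3, 176 − 75.68 = 100.32→100) → #1A0364
47%: (46 − 21.62 = 24.38→24, 6 − 2.82 = 3.18→3, 176 − 82.72 = 93.28→93) → #18035D
63%: (46 − 28.98 = 17.02→17, 6 − 3.78 = 2.22→2, 176 − 110.88 = 65.12→65) → #110241

#1E0472, #1A0364, #18035D, #110241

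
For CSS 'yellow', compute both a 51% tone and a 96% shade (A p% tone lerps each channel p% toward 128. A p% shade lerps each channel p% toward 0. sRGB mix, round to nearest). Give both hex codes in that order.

CSS yellow is rgb(255, 255, 0).
51% tone:
  R: 255 + 0.51×(128−255) = 255 − 64.77 = 190.23 → 190
  G: 255 − 64.77 = 190.23 → 190
  B: 0 + 65.28 = 65.28 → 65
  → #bebe41
96% shade:
  R: 255 + 0.96×(0−255) = 255 − 244.8 = 10.2 → 10
  G: 255 + 0.96×(0−255) = 255 − 244.8 = 10.2 → 10
  B: 0 + 0.96×(0−0) = 0 + 0 = 0 → 0
  → #0a0a00

#bebe41, #0a0a00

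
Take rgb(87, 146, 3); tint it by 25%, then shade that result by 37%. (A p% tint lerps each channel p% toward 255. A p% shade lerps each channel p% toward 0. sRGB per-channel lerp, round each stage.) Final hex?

#516D2A

Per channel, c → c + 0.25(255 − c):
  R: 87 + 0.25×(255−87) = 87 + 42 = 129 → 129
  G: 146 + 27.25 = 173.25 → 173
  B: 3 + 0.25×(255−3) = 3 + 63 = 66 → 66
After the tint: rgb(129, 173, 66) = #81AD42.
Per channel, c → c + 0.37(0 − c):
  R: 129 + 0.37×(0−129) = 129 − 47.73 = 81.27 → 81
  G: 173 − 64.01 = 108.99 → 109
  B: 66 − 24.42 = 41.58 → 42
rgb(81, 109, 42) = #516D2A.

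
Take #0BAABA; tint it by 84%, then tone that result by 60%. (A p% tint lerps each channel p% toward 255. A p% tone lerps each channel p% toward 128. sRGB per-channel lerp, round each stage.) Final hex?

#0BAABA is rgb(11, 170, 186).
Per channel, c → c + 0.84(255 − c):
  R: 11 + 0.84×(255−11) = 11 + 204.96 = 215.96 → 216
  G: 170 + 0.84×(255−170) = 170 + 71.4 = 241.4 → 241
  B: 186 + 57.96 = 243.96 → 244
After the tint: rgb(216, 241, 244) = #D8F1F4.
Lerp each channel 60% toward 128:
  R: 216 + 0.6×(128−216) = 216 − 52.8 = 163.2 → 163
  G: 241 − 67.8 = 173.2 → 173
  B: 244 + 0.6×(128−244) = 244 − 69.6 = 174.4 → 174
rgb(163, 173, 174) = #A3ADAE.

#A3ADAE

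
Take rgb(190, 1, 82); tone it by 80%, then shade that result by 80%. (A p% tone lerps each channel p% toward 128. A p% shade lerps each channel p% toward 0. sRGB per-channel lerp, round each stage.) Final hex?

An 80% tone moves each channel 80% toward 128:
  R: 190 + 0.8×(128−190) = 190 − 49.6 = 140.4 → 140
  G: 1 + 0.8×(128−1) = 1 + 101.6 = 102.6 → 103
  B: 82 + 0.8×(128−82) = 82 + 36.8 = 118.8 → 119
After the tone: rgb(140, 103, 119) = #8C6777.
Per channel, c → c + 0.8(0 − c):
  R: 140 − 112 = 28 → 28
  G: 103 − 82.4 = 20.6 → 21
  B: 119 + 0.8×(0−119) = 119 − 95.2 = 23.8 → 24
rgb(28, 21, 24) = #1C1518.

#1C1518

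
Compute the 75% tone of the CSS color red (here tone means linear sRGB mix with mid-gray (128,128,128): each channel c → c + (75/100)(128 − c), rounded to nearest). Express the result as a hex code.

CSS red is rgb(255, 0, 0).
Lerp each channel 75% toward 128:
  R: 255 − 95.25 = 159.75 → 160
  G: 0 + 0.75×(128−0) = 0 + 96 = 96 → 96
  B: 0 + 0.75×(128−0) = 0 + 96 = 96 → 96
rgb(160, 96, 96) = #a06060.

#a06060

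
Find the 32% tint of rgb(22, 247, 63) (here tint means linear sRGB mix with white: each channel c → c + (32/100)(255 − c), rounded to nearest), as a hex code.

#61FA7C

Per channel, c → c + 0.32(255 − c):
  R: 22 + 74.56 = 96.56 → 97
  G: 247 + 2.56 = 249.56 → 250
  B: 63 + 0.32×(255−63) = 63 + 61.44 = 124.44 → 124
rgb(97, 250, 124) = #61FA7C.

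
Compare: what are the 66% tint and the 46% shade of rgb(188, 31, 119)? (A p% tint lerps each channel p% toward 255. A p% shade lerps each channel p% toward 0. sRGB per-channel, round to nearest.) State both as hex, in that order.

#e8b3d1, #661140

66% tint:
  R: 188 + 44.22 = 232.22 → 232
  G: 31 + 0.66×(255−31) = 31 + 147.84 = 178.84 → 179
  B: 119 + 0.66×(255−119) = 119 + 89.76 = 208.76 → 209
  → #e8b3d1
46% shade:
  R: 188 + 0.46×(0−188) = 188 − 86.48 = 101.52 → 102
  G: 31 − 14.26 = 16.74 → 17
  B: 119 − 54.74 = 64.26 → 64
  → #661140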